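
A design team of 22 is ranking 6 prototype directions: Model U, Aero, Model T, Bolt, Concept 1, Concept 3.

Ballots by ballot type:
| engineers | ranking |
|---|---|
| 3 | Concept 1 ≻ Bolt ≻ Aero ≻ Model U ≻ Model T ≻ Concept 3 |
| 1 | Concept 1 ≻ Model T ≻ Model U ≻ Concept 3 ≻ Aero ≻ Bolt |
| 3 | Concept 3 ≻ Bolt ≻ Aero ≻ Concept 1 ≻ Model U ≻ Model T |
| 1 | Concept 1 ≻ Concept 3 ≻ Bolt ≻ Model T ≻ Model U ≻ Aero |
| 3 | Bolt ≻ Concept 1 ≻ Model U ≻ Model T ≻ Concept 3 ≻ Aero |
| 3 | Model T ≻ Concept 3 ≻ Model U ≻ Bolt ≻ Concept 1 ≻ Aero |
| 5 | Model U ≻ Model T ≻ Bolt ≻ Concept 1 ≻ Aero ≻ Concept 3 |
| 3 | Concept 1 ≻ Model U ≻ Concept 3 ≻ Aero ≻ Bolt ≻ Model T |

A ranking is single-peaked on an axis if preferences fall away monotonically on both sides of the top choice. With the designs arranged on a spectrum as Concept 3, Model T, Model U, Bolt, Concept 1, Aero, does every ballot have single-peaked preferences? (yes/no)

no

Axis positions: Concept 3=1, Model T=2, Model U=3, Bolt=4, Concept 1=5, Aero=6.
Ballot type 1 (peak Concept 1 at position 5): ranking walks positions 5-4-6-3-2-1, expanding outward from the peak — single-peaked.
Ballot type 2: ranking walks positions 5-2-3-1-6-4; Model T is ranked above Bolt even though Bolt lies between Model T and the peak Concept 1 on the axis — preferences dip and rise again. Not single-peaked.
Ballot type 3: ranking walks positions 1-4-6-5-3-2; Bolt is ranked above Model T even though Model T lies between Bolt and the peak Concept 3 on the axis — preferences dip and rise again. Not single-peaked.
Ballot type 4: ranking walks positions 5-1-4-2-3-6; Concept 3 is ranked above Bolt even though Bolt lies between Concept 3 and the peak Concept 1 on the axis — preferences dip and rise again. Not single-peaked.
Ballot type 5 (peak Bolt at position 4): ranking walks positions 4-5-3-2-1-6, expanding outward from the peak — single-peaked.
Ballot type 6 (peak Model T at position 2): ranking walks positions 2-1-3-4-5-6, expanding outward from the peak — single-peaked.
Ballot type 7 (peak Model U at position 3): ranking walks positions 3-2-4-5-6-1, expanding outward from the peak — single-peaked.
Ballot type 8: ranking walks positions 5-3-1-6-4-2; Model U is ranked above Bolt even though Bolt lies between Model U and the peak Concept 1 on the axis — preferences dip and rise again. Not single-peaked.
Ballot type 2 violates single-peakedness, so the profile is not single-peaked on this axis.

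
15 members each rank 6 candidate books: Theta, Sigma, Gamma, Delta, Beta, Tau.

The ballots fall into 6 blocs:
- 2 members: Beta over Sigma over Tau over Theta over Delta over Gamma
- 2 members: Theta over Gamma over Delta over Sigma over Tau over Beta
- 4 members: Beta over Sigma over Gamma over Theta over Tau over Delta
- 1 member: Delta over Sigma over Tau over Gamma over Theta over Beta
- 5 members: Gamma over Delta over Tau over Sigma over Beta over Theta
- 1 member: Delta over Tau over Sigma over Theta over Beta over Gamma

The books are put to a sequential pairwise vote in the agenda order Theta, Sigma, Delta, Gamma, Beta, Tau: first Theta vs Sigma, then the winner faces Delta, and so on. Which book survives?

Gamma

Round 1: Theta vs Sigma — 2–13, Sigma advances.
Round 2: Sigma vs Delta — 6–9, Delta advances.
Round 3: Delta vs Gamma — 4–11, Gamma advances.
Round 4: Gamma vs Beta — 8–7, Gamma advances.
Round 5: Gamma vs Tau — 11–4, Gamma advances.
Gamma survives the agenda.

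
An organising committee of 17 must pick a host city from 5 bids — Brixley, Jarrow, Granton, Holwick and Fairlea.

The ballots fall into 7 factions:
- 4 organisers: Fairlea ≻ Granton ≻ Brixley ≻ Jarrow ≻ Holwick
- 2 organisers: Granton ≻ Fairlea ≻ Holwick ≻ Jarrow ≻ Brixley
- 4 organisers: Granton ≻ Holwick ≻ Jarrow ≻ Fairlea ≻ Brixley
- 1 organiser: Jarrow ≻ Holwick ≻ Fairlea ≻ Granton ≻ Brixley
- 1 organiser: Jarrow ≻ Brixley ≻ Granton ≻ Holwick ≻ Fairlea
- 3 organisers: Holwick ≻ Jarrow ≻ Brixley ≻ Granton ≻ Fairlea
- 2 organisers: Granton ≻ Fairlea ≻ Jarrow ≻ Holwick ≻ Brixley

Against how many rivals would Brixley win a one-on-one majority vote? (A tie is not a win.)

Brixley against each rival (17 organisers):
Brixley vs Jarrow: 4 for Brixley, 13 for Jarrow — Jarrow by 13–4.
Brixley–Granton: Granton 13–4.
Brixley–Holwick: Holwick 12–5.
Brixley vs Fairlea: Brixley is ranked higher on 1+3 = 4 ballots, Fairlea on 13. Fairlea wins 13–4.
Brixley beats no one; loses to Jarrow, Granton, Holwick, Fairlea — 0 pairwise wins.

0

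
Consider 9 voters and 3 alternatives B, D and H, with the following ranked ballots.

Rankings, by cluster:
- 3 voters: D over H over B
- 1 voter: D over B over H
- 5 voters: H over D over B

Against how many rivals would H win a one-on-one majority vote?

H against each rival (9 voters):
H vs B: H is ranked higher on 3+5 = 8 ballots, B on 1. H wins 8–1.
H–D: H 5–4.
H beats B, D — 2 pairwise wins.

2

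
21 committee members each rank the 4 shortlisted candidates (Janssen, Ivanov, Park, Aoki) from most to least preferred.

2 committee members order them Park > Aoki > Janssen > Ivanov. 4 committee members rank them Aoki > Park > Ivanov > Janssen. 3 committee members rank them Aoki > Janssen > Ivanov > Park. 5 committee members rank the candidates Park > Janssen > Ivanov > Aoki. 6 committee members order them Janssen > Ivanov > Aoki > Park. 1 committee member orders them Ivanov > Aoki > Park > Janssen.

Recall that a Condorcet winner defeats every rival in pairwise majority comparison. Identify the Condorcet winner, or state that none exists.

none

Head-to-head results (21 committee members):
Janssen vs Ivanov: Janssen wins 16–5.
Janssen vs Park: Park, 12–9.
Janssen vs Aoki: Janssen wins 11–10.
Ivanov vs Park: Ivanov is ranked higher on 3+6+1 = 10 ballots, Park on 11. Park wins 11–10.
Ivanov–Aoki: Ivanov 12–9.
Park vs Aoki: 7 to 14, Aoki.
No candidate is unbeaten: Janssen loses to Park; Ivanov loses to Janssen; Park loses to Aoki; Aoki loses to Janssen. In particular Janssen → Aoki → Park → Janssen is a majority cycle — no Condorcet winner exists.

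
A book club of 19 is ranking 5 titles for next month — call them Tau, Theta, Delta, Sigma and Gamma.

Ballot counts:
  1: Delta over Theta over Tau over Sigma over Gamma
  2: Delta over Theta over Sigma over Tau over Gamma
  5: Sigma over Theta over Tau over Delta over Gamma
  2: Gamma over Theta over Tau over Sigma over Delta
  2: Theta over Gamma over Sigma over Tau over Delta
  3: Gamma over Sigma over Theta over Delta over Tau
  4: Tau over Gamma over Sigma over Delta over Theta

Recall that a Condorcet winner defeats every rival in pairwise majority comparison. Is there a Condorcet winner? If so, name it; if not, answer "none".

none

Pairwise majorities:
Tau–Theta: Theta 15–4.
Tau vs Delta: Tau, 13–6.
Tau vs Sigma: Sigma, 12–7.
Tau–Gamma: Tau 12–7.
Theta–Delta: Theta 12–7.
Theta vs Sigma: Sigma wins 12–7.
Theta vs Gamma: Theta wins 10–9.
Delta–Sigma: Sigma 16–3.
Delta vs Gamma: Gamma, 11–8.
Sigma–Gamma: Gamma 11–8.
Every book loses at least once (Tau loses to Theta; Theta loses to Sigma; Delta loses to Tau; Sigma loses to Gamma; Gamma loses to Tau). The majority relation contains the cycle Tau beats Gamma beats Sigma beats Tau, so there is no Condorcet winner.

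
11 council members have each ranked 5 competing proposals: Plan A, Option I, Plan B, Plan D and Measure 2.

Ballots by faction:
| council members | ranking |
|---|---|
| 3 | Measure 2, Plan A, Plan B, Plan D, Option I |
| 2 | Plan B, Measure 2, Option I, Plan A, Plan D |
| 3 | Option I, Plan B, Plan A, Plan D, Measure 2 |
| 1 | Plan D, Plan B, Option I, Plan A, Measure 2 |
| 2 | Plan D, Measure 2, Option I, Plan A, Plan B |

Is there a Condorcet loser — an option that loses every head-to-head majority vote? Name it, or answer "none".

none

Pairwise majorities:
Plan A vs Option I: Plan A preferred on 3 ballots; Option I wins 8–3.
Plan A–Plan B: Plan B 6–5.
Plan A vs Plan D: 3+2+3 = 8 for Plan A, 3 for Plan D — Plan A by 8–3.
Plan A vs Measure 2: Plan A preferred on 3+1 = 4 ballots; Measure 2 wins 7–4.
Option I vs Plan B: Plan B wins 6–5.
Option I vs Plan D: Option I preferred on 2+3 = 5 ballots; Plan D wins 6–5.
Option I vs Measure 2: Option I preferred on 3+1 = 4 ballots; Measure 2 wins 7–4.
Plan B vs Plan D: 3+2+3 = 8 for Plan B, 3 for Plan D — Plan B by 8–3.
Plan B vs Measure 2: Plan B preferred on 2+3+1 = 6 ballots; Plan B wins 6–5.
Plan D vs Measure 2: Plan D is ranked higher on 3+1+2 = 6 ballots, Measure 2 on 5. Plan D wins 6–5.
Each option has at least one pairwise win (Plan A beats Plan D; Option I beats Plan A; Plan B beats Plan A; Plan D beats Option I; Measure 2 beats Plan A) — no Condorcet loser.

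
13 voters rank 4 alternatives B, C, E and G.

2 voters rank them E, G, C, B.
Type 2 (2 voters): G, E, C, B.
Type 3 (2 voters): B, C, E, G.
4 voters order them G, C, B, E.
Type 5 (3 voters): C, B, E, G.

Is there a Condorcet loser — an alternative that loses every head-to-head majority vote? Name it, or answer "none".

Pairwise majorities:
B vs C: B is ranked higher on 2 ballots, C on 11. C wins 11–2.
B vs E: 2+4+3 = 9 for B, 4 for E — B by 9–4.
B vs G: B is ranked higher on 2+3 = 5 ballots, G on 8. G wins 8–5.
C vs E: C, 9–4.
C–G: G 8–5.
E vs G: E wins 7–6.
No alternative is winless: B beats E; C beats B; E beats G; G beats B. There is no Condorcet loser.

none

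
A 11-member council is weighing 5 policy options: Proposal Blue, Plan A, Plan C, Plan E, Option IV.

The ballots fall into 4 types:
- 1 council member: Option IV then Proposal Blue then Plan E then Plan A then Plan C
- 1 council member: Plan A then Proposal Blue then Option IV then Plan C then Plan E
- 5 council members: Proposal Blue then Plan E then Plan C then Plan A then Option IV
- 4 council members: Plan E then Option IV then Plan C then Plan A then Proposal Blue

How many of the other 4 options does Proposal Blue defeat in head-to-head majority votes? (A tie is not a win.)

Proposal Blue against each rival (11 council members):
Proposal Blue vs Plan A: 6 to 5, Proposal Blue.
Proposal Blue vs Plan C: Proposal Blue, 7–4.
Proposal Blue–Plan E: Proposal Blue 7–4.
Proposal Blue vs Option IV: Proposal Blue preferred on 1+5 = 6 ballots; Proposal Blue wins 6–5.
Proposal Blue beats Plan A, Plan C, Plan E, Option IV — 4 pairwise wins.

4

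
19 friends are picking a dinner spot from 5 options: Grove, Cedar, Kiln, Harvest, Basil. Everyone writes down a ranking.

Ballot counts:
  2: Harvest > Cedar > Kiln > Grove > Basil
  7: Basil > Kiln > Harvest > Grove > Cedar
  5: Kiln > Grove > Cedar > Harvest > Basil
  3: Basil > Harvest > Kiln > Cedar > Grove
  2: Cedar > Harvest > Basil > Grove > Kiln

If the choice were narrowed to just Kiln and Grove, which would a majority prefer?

Ballots ranking Kiln above Grove: 2 + 7 + 5 + 3 = 17.
Ballots ranking Grove above Kiln: 19 − 17 = 2.
Kiln wins the head-to-head 17–2.

Kiln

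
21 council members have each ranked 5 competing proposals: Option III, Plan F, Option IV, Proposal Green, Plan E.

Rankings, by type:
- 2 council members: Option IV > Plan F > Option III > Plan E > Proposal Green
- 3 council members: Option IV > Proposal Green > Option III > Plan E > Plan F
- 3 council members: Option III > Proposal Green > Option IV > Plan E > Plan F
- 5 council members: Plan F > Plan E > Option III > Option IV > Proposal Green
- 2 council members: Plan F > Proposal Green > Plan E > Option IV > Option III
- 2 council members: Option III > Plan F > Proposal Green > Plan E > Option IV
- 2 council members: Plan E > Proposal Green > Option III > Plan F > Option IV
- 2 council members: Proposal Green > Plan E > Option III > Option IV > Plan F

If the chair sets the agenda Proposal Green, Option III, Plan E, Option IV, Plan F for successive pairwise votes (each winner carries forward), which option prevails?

Round 1: Proposal Green vs Option III — 9–12, Option III advances.
Round 2: Option III vs Plan E — 10–11, Plan E advances.
Round 3: Plan E vs Option IV — 13–8, Plan E advances.
Round 4: Plan E vs Plan F — 10–11, Plan F advances.
The agenda winner is Plan F.

Plan F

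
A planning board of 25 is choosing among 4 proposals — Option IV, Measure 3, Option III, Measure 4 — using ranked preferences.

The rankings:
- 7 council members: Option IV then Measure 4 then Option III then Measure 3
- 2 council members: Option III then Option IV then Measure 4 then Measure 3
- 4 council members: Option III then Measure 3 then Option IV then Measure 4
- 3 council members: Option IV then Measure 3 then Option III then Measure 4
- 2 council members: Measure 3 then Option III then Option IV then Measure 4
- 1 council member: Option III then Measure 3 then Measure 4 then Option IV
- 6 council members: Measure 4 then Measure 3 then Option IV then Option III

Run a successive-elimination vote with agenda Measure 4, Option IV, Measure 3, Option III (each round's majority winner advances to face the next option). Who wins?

Round 1: Measure 4 vs Option IV — 7–18, Option IV advances.
Round 2: Option IV vs Measure 3 — 12–13, Measure 3 advances.
Round 3: Measure 3 vs Option III — 11–14, Option III advances.
The agenda winner is Option III.

Option III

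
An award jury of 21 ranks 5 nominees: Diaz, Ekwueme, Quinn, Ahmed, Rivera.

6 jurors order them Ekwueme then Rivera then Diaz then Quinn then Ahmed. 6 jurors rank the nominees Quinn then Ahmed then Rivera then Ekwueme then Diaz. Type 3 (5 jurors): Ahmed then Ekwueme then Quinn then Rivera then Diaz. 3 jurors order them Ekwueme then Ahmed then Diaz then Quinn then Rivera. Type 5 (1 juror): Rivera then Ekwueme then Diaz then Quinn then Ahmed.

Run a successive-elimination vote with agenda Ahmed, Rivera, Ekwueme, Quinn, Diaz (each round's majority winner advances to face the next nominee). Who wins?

Quinn

Round 1: Ahmed vs Rivera — 14–7, Ahmed advances.
Round 2: Ahmed vs Ekwueme — 11–10, Ahmed advances.
Round 3: Ahmed vs Quinn — 8–13, Quinn advances.
Round 4: Quinn vs Diaz — 11–10, Quinn advances.
Quinn survives the agenda.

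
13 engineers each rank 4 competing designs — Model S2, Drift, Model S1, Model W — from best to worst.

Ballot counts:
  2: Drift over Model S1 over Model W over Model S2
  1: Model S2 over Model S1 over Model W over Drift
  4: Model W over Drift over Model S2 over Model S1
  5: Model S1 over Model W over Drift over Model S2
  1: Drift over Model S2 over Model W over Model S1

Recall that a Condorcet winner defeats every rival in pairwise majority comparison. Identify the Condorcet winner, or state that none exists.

Pairwise majorities:
Model S2 vs Drift: Drift, 12–1.
Model S2 vs Model S1: Model S1, 7–6.
Model S2 vs Model W: Model W wins 11–2.
Drift–Model S1: Drift 7–6.
Drift–Model W: Model W 10–3.
Model S1 vs Model W: Model S1, 8–5.
Every design loses at least once (Model S2 loses to Drift; Drift loses to Model W; Model S1 loses to Drift; Model W loses to Model S1). The majority relation contains the cycle Drift beats Model S1 beats Model W beats Drift, so there is no Condorcet winner.

none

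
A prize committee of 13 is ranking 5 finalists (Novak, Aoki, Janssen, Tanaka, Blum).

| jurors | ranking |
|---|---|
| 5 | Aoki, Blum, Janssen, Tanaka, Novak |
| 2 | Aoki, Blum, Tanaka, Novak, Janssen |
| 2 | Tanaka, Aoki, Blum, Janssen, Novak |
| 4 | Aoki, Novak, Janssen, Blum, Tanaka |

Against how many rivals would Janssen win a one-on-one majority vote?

Janssen against each rival (13 jurors):
Janssen–Novak: Janssen 7–6.
Janssen vs Aoki: 0 for Janssen, 13 for Aoki — Aoki by 13–0.
Janssen vs Tanaka: 9 to 4, Janssen.
Janssen vs Blum: Janssen is ranked higher on 4 ballots, Blum on 9. Blum wins 9–4.
Janssen beats Novak, Tanaka; loses to Aoki, Blum — 2 pairwise wins.

2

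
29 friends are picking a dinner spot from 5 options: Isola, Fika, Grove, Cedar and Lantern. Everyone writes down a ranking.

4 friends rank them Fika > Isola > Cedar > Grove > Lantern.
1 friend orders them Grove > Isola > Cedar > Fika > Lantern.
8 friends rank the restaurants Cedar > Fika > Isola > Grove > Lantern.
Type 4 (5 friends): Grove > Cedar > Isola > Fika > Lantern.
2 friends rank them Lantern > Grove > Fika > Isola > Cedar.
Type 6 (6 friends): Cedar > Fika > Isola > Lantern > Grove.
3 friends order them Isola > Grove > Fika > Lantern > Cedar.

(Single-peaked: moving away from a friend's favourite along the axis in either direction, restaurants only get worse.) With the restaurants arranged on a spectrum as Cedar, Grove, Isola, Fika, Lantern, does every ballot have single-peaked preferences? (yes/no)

Axis positions: Cedar=1, Grove=2, Isola=3, Fika=4, Lantern=5.
Type 1: ranking walks positions 4-3-1-2-5; Cedar is ranked above Grove even though Grove lies between Cedar and the peak Fika on the axis — preferences dip and rise again. Not single-peaked.
Type 2 (peak Grove at position 2): ranking walks positions 2-3-1-4-5, expanding outward from the peak — single-peaked.
Type 3: ranking walks positions 1-4-3-2-5; Fika is ranked above Grove even though Grove lies between Fika and the peak Cedar on the axis — preferences dip and rise again. Not single-peaked.
Type 4 (peak Grove at position 2): ranking walks positions 2-1-3-4-5, expanding outward from the peak — single-peaked.
Type 5: ranking walks positions 5-2-4-3-1; Grove is ranked above Fika even though Fika lies between Grove and the peak Lantern on the axis — preferences dip and rise again. Not single-peaked.
Type 6: ranking walks positions 1-4-3-5-2; Fika is ranked above Grove even though Grove lies between Fika and the peak Cedar on the axis — preferences dip and rise again. Not single-peaked.
Type 7 (peak Isola at position 3): ranking walks positions 3-2-4-5-1, expanding outward from the peak — single-peaked.
Type 1 violates single-peakedness, so the profile is not single-peaked on this axis.

no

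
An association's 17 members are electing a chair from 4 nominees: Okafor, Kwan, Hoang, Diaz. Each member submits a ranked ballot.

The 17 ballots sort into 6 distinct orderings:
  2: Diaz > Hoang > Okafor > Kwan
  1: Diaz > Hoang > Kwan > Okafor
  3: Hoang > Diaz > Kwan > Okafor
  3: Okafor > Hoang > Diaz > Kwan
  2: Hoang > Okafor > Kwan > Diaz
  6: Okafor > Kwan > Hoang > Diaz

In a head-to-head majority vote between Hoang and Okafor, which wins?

Okafor

Ballots ranking Hoang above Okafor: 2 + 1 + 3 + 2 = 8.
Ballots ranking Okafor above Hoang: 17 − 8 = 9.
Okafor wins the head-to-head 9–8.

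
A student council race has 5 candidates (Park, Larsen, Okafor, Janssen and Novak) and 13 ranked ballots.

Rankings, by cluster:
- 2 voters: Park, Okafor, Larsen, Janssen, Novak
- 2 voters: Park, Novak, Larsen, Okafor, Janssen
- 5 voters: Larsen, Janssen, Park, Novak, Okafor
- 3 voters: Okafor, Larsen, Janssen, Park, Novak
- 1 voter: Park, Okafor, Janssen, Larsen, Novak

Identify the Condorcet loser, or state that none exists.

none

Pairwise majorities:
Park vs Larsen: 2+2+1 = 5 for Park, 8 for Larsen — Larsen by 8–5.
Park vs Okafor: 2+2+5+1 = 10 for Park, 3 for Okafor — Park by 10–3.
Park vs Janssen: Park is ranked higher on 2+2+1 = 5 ballots, Janssen on 8. Janssen wins 8–5.
Park vs Novak: Park is ranked higher on 2+2+5+3+1 = 13 ballots, Novak on 0. Park wins 13–0.
Larsen–Okafor: Larsen 7–6.
Larsen vs Janssen: Larsen wins 12–1.
Larsen vs Novak: Larsen, 11–2.
Okafor vs Janssen: Okafor is ranked higher on 2+2+3+1 = 8 ballots, Janssen on 5. Okafor wins 8–5.
Okafor vs Novak: Novak, 7–6.
Janssen vs Novak: Janssen preferred on 2+5+3+1 = 11 ballots; Janssen wins 11–2.
No candidate is winless: Park beats Okafor; Larsen beats Park; Okafor beats Janssen; Janssen beats Park; Novak beats Okafor. There is no Condorcet loser.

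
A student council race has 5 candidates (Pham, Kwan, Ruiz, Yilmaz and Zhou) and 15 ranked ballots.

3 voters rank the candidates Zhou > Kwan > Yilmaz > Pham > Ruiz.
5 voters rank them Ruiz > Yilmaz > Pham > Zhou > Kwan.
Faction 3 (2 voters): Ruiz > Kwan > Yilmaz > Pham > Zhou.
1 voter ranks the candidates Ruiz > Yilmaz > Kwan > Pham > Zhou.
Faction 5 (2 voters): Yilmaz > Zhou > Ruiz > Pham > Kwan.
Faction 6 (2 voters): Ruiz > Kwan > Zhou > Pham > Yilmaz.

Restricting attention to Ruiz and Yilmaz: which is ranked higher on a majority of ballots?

Ballots ranking Ruiz above Yilmaz: 5 + 2 + 1 + 2 = 10.
Ballots ranking Yilmaz above Ruiz: 15 − 10 = 5.
Ruiz wins the head-to-head 10–5.

Ruiz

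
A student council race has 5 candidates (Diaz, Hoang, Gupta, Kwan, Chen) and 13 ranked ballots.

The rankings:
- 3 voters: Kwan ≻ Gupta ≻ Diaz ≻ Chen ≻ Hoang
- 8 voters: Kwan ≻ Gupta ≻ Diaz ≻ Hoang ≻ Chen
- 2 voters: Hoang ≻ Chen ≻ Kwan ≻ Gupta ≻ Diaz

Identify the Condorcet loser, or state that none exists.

Pairwise majorities:
Diaz vs Hoang: Diaz is ranked higher on 3+8 = 11 ballots, Hoang on 2. Diaz wins 11–2.
Diaz vs Gupta: Gupta wins 13–0.
Diaz vs Kwan: Diaz preferred on 0 ballots; Kwan wins 13–0.
Diaz vs Chen: Diaz is ranked higher on 3+8 = 11 ballots, Chen on 2. Diaz wins 11–2.
Hoang vs Gupta: 2 for Hoang, 11 for Gupta — Gupta by 11–2.
Hoang vs Kwan: Hoang is ranked higher on 2 ballots, Kwan on 11. Kwan wins 11–2.
Hoang vs Chen: 8+2 = 10 for Hoang, 3 for Chen — Hoang by 10–3.
Gupta–Kwan: Kwan 13–0.
Gupta vs Chen: Gupta preferred on 3+8 = 11 ballots; Gupta wins 11–2.
Kwan vs Chen: Kwan, 11–2.
Chen loses to every other candidate — it is the Condorcet loser.

Chen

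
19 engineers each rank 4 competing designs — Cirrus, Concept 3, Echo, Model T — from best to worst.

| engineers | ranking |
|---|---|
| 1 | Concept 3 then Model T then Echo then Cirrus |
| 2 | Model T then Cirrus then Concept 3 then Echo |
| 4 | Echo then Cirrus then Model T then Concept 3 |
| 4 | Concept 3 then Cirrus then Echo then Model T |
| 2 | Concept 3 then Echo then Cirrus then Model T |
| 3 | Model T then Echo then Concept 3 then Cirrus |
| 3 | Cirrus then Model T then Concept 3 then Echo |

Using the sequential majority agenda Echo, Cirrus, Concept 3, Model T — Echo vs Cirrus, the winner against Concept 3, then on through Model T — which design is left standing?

Round 1: Echo vs Cirrus — 10–9, Echo advances.
Round 2: Echo vs Concept 3 — 7–12, Concept 3 advances.
Round 3: Concept 3 vs Model T — 7–12, Model T advances.
The agenda winner is Model T.

Model T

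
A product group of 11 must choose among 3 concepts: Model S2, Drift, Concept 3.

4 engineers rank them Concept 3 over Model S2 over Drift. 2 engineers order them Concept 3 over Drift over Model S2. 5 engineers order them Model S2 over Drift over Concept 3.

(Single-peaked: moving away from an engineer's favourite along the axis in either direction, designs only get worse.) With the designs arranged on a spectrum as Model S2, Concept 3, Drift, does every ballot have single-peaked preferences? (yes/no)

Axis positions: Model S2=1, Concept 3=2, Drift=3.
Faction 1 (peak Concept 3 at position 2): ranking walks positions 2-1-3, expanding outward from the peak — single-peaked.
Faction 2 (peak Concept 3 at position 2): ranking walks positions 2-3-1, expanding outward from the peak — single-peaked.
Faction 3: ranking walks positions 1-3-2; Drift is ranked above Concept 3 even though Concept 3 lies between Drift and the peak Model S2 on the axis — preferences dip and rise again. Not single-peaked.
Faction 3 violates single-peakedness, so the profile is not single-peaked on this axis.

no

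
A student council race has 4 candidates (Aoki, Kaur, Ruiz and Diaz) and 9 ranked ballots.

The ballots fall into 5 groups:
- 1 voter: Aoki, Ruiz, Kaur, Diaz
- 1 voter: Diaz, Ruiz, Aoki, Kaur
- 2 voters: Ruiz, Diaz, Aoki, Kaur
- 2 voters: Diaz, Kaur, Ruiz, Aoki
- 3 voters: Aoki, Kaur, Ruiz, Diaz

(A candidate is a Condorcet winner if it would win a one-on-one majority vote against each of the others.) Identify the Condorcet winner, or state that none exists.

none

Pairwise majorities:
Aoki vs Kaur: Aoki, 7–2.
Aoki vs Ruiz: Ruiz, 5–4.
Aoki vs Diaz: Diaz, 5–4.
Kaur vs Ruiz: Kaur wins 5–4.
Kaur–Diaz: Diaz 5–4.
Ruiz vs Diaz: Ruiz, 6–3.
Each candidate drops at least one matchup (Aoki loses to Ruiz; Kaur loses to Aoki; Ruiz loses to Kaur; Diaz loses to Ruiz); the cycle Aoki beats Kaur beats Ruiz beats Aoki rules out a Condorcet winner.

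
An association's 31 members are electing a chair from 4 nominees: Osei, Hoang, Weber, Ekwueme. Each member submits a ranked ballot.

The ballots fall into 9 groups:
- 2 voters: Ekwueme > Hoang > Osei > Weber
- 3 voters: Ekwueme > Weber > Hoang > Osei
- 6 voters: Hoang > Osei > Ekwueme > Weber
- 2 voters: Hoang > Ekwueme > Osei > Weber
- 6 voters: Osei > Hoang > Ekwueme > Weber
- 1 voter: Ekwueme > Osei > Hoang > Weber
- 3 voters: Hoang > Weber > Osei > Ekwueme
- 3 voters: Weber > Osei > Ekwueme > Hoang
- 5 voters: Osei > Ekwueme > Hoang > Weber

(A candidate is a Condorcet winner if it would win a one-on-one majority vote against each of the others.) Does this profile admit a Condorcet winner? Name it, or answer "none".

Pairwise majorities:
Osei vs Hoang: Hoang wins 16–15.
Osei–Weber: Osei 22–9.
Osei vs Ekwueme: Osei, 23–8.
Hoang vs Weber: Hoang wins 25–6.
Hoang vs Ekwueme: Hoang, 17–14.
Weber vs Ekwueme: Ekwueme wins 25–6.
Hoang beats each of Osei, Weber, Ekwueme — Hoang is the Condorcet winner.

Hoang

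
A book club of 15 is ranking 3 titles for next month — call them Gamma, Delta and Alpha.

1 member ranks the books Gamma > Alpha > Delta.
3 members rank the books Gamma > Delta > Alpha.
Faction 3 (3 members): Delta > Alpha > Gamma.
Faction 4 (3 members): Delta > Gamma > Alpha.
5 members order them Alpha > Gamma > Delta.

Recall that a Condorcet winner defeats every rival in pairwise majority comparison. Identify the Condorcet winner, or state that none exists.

none

Head-to-head results (15 members):
Gamma vs Delta: Gamma wins 9–6.
Gamma vs Alpha: Alpha, 8–7.
Delta vs Alpha: 9 to 6, Delta.
Each book drops at least one matchup (Gamma loses to Alpha; Delta loses to Gamma; Alpha loses to Delta); the cycle Gamma → Delta → Alpha → Gamma rules out a Condorcet winner.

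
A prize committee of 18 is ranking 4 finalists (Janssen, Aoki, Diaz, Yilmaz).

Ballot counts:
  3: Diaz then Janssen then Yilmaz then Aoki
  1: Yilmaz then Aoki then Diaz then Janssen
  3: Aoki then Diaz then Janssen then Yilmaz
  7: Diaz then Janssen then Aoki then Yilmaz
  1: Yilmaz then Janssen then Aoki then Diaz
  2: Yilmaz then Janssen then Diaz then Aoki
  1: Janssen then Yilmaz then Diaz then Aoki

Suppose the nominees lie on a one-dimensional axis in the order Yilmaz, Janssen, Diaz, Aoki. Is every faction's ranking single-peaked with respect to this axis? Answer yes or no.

no

Axis positions: Yilmaz=1, Janssen=2, Diaz=3, Aoki=4.
Faction 1 (peak Diaz at position 3): ranking walks positions 3-2-1-4, expanding outward from the peak — single-peaked.
Faction 2: ranking walks positions 1-4-3-2; Aoki is ranked above Janssen even though Janssen lies between Aoki and the peak Yilmaz on the axis — preferences dip and rise again. Not single-peaked.
Faction 3 (peak Aoki at position 4): ranking walks positions 4-3-2-1, expanding outward from the peak — single-peaked.
Faction 4 (peak Diaz at position 3): ranking walks positions 3-2-4-1, expanding outward from the peak — single-peaked.
Faction 5: ranking walks positions 1-2-4-3; Aoki is ranked above Diaz even though Diaz lies between Aoki and the peak Yilmaz on the axis — preferences dip and rise again. Not single-peaked.
Faction 6 (peak Yilmaz at position 1): ranking walks positions 1-2-3-4, expanding outward from the peak — single-peaked.
Faction 7 (peak Janssen at position 2): ranking walks positions 2-1-3-4, expanding outward from the peak — single-peaked.
Faction 2 violates single-peakedness, so the profile is not single-peaked on this axis.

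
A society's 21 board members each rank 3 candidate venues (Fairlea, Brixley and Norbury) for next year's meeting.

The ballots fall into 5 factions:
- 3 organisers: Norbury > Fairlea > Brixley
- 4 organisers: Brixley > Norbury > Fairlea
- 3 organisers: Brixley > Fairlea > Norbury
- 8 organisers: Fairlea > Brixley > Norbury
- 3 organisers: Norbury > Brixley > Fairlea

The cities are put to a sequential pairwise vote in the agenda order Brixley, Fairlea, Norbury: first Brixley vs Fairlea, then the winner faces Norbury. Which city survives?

Fairlea

Round 1: Brixley vs Fairlea — 10–11, Fairlea advances.
Round 2: Fairlea vs Norbury — 11–10, Fairlea advances.
Fairlea survives the agenda.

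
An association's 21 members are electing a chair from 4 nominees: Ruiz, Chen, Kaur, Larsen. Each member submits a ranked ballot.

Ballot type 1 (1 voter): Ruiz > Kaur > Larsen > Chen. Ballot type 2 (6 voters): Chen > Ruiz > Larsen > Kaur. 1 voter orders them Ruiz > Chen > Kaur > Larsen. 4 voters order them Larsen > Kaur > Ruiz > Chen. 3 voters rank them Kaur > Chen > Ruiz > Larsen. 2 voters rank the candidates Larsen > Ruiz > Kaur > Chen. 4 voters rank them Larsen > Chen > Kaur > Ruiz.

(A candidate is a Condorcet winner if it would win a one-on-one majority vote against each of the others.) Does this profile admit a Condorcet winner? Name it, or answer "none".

none

Head-to-head results (21 voters):
Ruiz–Chen: Chen 13–8.
Ruiz vs Kaur: Kaur, 11–10.
Ruiz vs Larsen: Ruiz, 11–10.
Chen vs Kaur: Chen, 11–10.
Chen–Larsen: Larsen 11–10.
Kaur vs Larsen: Larsen, 16–5.
No candidate is unbeaten: Ruiz loses to Chen; Chen loses to Larsen; Kaur loses to Chen; Larsen loses to Ruiz. In particular Ruiz > Larsen > Chen > Ruiz is a majority cycle — no Condorcet winner exists.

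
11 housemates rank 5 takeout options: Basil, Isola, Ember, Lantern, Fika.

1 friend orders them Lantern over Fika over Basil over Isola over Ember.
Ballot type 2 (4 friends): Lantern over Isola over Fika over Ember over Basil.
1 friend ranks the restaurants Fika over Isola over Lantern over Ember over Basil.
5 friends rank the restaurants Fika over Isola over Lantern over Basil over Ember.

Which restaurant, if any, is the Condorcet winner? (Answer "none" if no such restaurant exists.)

Fika

Check each pair by majority over 11 ballots:
Basil vs Isola: Basil preferred on 1 ballot; Isola wins 10–1.
Basil vs Ember: Basil, 6–5.
Basil vs Lantern: 0 for Basil, 11 for Lantern — Lantern by 11–0.
Basil vs Fika: Basil preferred on 0 ballots; Fika wins 11–0.
Isola vs Ember: Isola wins 11–0.
Isola vs Lantern: Isola wins 6–5.
Isola–Fika: Fika 7–4.
Ember vs Lantern: 0 to 11, Lantern.
Ember vs Fika: Fika wins 11–0.
Lantern–Fika: Fika 6–5.
Fika wins every pairwise contest, so Fika is the Condorcet winner.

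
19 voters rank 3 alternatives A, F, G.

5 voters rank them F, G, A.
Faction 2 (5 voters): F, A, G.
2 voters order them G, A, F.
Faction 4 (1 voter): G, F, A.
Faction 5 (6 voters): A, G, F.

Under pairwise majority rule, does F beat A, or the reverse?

Ballots ranking F above A: 5 + 5 + 1 = 11.
Ballots ranking A above F: 19 − 11 = 8.
F wins the head-to-head 11–8.

F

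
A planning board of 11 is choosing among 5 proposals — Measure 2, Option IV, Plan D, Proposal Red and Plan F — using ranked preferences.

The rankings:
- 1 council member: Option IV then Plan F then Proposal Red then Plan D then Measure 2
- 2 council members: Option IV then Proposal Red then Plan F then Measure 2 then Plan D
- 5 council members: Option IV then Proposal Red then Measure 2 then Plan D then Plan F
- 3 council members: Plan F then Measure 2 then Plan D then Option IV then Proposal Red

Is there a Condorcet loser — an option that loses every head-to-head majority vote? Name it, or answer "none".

Plan D

Head-to-head results (11 council members):
Measure 2–Option IV: Option IV 8–3.
Measure 2 vs Plan D: Measure 2 preferred on 2+5+3 = 10 ballots; Measure 2 wins 10–1.
Measure 2 vs Proposal Red: 3 for Measure 2, 8 for Proposal Red — Proposal Red by 8–3.
Measure 2 vs Plan F: Measure 2 preferred on 5 ballots; Plan F wins 6–5.
Option IV vs Plan D: Option IV, 8–3.
Option IV vs Proposal Red: Option IV is ranked higher on 1+2+5+3 = 11 ballots, Proposal Red on 0. Option IV wins 11–0.
Option IV vs Plan F: 8 to 3, Option IV.
Plan D vs Proposal Red: Plan D is ranked higher on 3 ballots, Proposal Red on 8. Proposal Red wins 8–3.
Plan D–Plan F: Plan F 6–5.
Proposal Red vs Plan F: Proposal Red preferred on 2+5 = 7 ballots; Proposal Red wins 7–4.
Plan D loses to every other option — it is the Condorcet loser.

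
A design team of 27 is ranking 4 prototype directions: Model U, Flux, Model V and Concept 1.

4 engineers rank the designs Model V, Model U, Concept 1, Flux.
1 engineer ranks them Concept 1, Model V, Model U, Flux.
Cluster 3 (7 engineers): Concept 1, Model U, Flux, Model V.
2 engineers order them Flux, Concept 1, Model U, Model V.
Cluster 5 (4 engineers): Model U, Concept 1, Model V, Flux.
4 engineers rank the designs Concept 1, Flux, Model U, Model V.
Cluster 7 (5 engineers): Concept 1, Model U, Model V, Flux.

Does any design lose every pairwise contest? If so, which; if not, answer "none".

Pairwise majorities:
Model U vs Flux: 4+1+7+4+5 = 21 for Model U, 6 for Flux — Model U by 21–6.
Model U vs Model V: Model U is ranked higher on 7+2+4+4+5 = 22 ballots, Model V on 5. Model U wins 22–5.
Model U vs Concept 1: 4+4 = 8 for Model U, 19 for Concept 1 — Concept 1 by 19–8.
Flux vs Model V: Flux is ranked higher on 7+2+4 = 13 ballots, Model V on 14. Model V wins 14–13.
Flux vs Concept 1: Flux is ranked higher on 2 ballots, Concept 1 on 25. Concept 1 wins 25–2.
Model V vs Concept 1: Concept 1, 23–4.
Only Flux has no wins; Flux is the Condorcet loser.

Flux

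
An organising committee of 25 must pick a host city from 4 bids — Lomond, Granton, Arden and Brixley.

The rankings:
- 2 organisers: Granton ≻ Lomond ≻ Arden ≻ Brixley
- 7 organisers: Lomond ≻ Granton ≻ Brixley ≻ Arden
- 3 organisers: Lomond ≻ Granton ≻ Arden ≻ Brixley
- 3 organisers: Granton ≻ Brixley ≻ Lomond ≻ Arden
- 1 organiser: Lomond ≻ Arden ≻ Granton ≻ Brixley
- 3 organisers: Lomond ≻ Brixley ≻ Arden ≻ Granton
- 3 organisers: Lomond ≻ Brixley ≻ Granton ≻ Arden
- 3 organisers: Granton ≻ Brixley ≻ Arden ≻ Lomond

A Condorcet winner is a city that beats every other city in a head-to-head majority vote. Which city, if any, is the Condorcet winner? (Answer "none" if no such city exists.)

Lomond

Head-to-head results (25 organisers):
Lomond vs Granton: 17 to 8, Lomond.
Lomond vs Arden: Lomond is ranked higher on 22 ballots, Arden on 3. Lomond wins 22–3.
Lomond vs Brixley: Lomond preferred on 2+7+3+1+3+3 = 19 ballots; Lomond wins 19–6.
Granton vs Arden: 21 to 4, Granton.
Granton vs Brixley: 19 to 6, Granton.
Arden vs Brixley: 2+3+1 = 6 for Arden, 19 for Brixley — Brixley by 19–6.
Lomond defeats every rival head-to-head and is the Condorcet winner.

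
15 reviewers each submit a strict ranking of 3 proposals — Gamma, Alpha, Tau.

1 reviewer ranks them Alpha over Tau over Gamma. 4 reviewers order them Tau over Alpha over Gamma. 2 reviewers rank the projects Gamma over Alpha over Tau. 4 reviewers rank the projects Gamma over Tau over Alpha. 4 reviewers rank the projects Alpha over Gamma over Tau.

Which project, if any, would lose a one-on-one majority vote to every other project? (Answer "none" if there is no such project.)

none

Pairwise majorities:
Gamma–Alpha: Alpha 9–6.
Gamma–Tau: Gamma 10–5.
Alpha vs Tau: 7 to 8, Tau.
Each project has at least one pairwise win (Gamma beats Tau; Alpha beats Gamma; Tau beats Alpha) — no Condorcet loser.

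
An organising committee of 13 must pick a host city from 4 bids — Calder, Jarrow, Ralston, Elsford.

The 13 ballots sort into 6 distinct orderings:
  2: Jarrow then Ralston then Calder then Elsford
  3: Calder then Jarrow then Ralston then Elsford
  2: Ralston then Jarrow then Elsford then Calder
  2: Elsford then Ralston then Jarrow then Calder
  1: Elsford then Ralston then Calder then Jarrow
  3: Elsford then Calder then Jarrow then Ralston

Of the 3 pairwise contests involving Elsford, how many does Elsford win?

Elsford against each rival (13 organisers):
Elsford–Calder: Elsford 8–5.
Elsford–Jarrow: Jarrow 7–6.
Elsford vs Ralston: Ralston wins 7–6.
Elsford beats Calder; loses to Jarrow, Ralston — 1 pairwise win.

1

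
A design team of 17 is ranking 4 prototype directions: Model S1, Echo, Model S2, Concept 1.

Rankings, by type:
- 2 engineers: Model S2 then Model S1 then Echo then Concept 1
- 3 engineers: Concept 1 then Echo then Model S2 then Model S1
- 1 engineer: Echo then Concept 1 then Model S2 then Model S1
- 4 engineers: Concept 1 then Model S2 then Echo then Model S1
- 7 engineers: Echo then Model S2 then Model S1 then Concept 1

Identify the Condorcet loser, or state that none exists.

Concept 1

Head-to-head results (17 engineers):
Model S1–Echo: Echo 15–2.
Model S1 vs Model S2: Model S2 wins 17–0.
Model S1 vs Concept 1: Model S1 preferred on 2+7 = 9 ballots; Model S1 wins 9–8.
Echo–Model S2: Echo 11–6.
Echo vs Concept 1: Echo is ranked higher on 2+1+7 = 10 ballots, Concept 1 on 7. Echo wins 10–7.
Model S2 vs Concept 1: Model S2 is ranked higher on 2+7 = 9 ballots, Concept 1 on 8. Model S2 wins 9–8.
Concept 1 is beaten in every head-to-head and is the Condorcet loser.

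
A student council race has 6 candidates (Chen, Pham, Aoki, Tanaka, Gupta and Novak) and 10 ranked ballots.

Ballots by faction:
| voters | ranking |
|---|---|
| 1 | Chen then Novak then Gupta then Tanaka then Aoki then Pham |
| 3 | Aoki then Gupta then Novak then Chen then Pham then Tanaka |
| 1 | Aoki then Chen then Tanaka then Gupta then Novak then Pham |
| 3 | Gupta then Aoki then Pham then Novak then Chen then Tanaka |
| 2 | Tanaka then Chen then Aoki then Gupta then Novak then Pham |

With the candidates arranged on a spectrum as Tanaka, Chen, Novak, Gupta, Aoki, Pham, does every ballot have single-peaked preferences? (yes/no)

no

Axis positions: Tanaka=1, Chen=2, Novak=3, Gupta=4, Aoki=5, Pham=6.
Faction 1 (peak Chen at position 2): ranking walks positions 2-3-4-1-5-6, expanding outward from the peak — single-peaked.
Faction 2 (peak Aoki at position 5): ranking walks positions 5-4-3-2-6-1, expanding outward from the peak — single-peaked.
Faction 3: ranking walks positions 5-2-1-4-3-6; Chen is ranked above Gupta even though Gupta lies between Chen and the peak Aoki on the axis — preferences dip and rise again. Not single-peaked.
Faction 4 (peak Gupta at position 4): ranking walks positions 4-5-6-3-2-1, expanding outward from the peak — single-peaked.
Faction 5: ranking walks positions 1-2-5-4-3-6; Aoki is ranked above Novak even though Novak lies between Aoki and the peak Tanaka on the axis — preferences dip and rise again. Not single-peaked.
Faction 3 violates single-peakedness, so the profile is not single-peaked on this axis.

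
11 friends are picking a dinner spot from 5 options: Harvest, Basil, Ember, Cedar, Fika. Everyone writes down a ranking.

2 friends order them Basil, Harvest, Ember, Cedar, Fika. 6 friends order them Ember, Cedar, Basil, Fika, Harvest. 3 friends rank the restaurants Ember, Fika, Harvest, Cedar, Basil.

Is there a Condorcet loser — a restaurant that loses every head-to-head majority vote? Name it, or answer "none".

Harvest

Pairwise majorities:
Harvest vs Basil: 3 for Harvest, 8 for Basil — Basil by 8–3.
Harvest vs Ember: 2 to 9, Ember.
Harvest vs Cedar: Harvest is ranked higher on 2+3 = 5 ballots, Cedar on 6. Cedar wins 6–5.
Harvest vs Fika: Harvest is ranked higher on 2 ballots, Fika on 9. Fika wins 9–2.
Basil vs Ember: 2 to 9, Ember.
Basil vs Cedar: Cedar, 9–2.
Basil vs Fika: 2+6 = 8 for Basil, 3 for Fika — Basil by 8–3.
Ember vs Cedar: Ember, 11–0.
Ember vs Fika: Ember wins 11–0.
Cedar vs Fika: Cedar preferred on 2+6 = 8 ballots; Cedar wins 8–3.
Harvest is beaten in every head-to-head and is the Condorcet loser.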